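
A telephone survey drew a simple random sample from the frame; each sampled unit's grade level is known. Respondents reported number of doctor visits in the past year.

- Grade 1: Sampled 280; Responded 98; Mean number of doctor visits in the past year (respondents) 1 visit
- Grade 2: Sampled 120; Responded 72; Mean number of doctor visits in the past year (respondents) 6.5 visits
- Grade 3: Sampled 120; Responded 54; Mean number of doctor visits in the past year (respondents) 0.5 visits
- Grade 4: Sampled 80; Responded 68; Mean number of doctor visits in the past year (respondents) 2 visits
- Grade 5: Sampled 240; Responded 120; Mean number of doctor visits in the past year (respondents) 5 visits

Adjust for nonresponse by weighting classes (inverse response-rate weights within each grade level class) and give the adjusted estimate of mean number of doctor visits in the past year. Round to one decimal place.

3.0

Class response rates: Grade 1 98/280 = 35%, Grade 2 72/120 = 60%, Grade 3 54/120 = 45%, Grade 4 68/80 = 85%, Grade 5 120/240 = 50%.
With weight = n_sampled/n_responded per class, the weighted class total is n_sampled:
  Grade 1: 280 × 1 = 280
  Grade 2: 120 × 6.5 = 780
  Grade 3: 120 × 0.5 = 60
  Grade 4: 80 × 2 = 160
  Grade 5: 240 × 5 = 1200
Adjusted estimate = 2480 / 840 = 2.95238 → 3.0.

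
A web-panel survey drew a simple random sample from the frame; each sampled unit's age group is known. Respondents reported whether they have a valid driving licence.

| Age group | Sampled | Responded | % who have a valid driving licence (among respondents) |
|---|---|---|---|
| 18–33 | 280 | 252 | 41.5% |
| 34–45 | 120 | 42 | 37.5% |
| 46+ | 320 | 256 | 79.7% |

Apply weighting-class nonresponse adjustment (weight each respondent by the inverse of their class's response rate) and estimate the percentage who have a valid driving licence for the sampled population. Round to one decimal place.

Class response rates: 18–33 252/280 = 90%, 34–45 42/120 = 35%, 46+ 256/320 = 80%.
Weighting each respondent by the inverse class response rate inflates each class back to its sampled size, so the class weight is n_sampled:
  18–33: 280 × 41.5 = 11,620
  34–45: 120 × 37.5 = 4500
  46+: 320 × 79.7 = 25,504
Adjusted estimate = 41,624 / 720 = 57.8111 → 57.8%.

57.8%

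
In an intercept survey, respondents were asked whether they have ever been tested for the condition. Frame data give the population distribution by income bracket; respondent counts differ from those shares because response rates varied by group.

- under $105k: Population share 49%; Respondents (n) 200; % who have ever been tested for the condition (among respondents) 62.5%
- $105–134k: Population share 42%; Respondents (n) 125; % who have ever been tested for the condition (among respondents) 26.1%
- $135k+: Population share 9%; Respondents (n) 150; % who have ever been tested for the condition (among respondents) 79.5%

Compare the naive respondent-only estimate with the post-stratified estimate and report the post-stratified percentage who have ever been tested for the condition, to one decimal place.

48.7%

Without adjustment, the pooled respondent share is:
  (200/475)×62.5 + (125/475)×26.1 + (150/475)×79.5 = 58.2895%
Post-stratified estimate weights by population shares:
  0.49×62.5 + 0.42×26.1 + 0.09×79.5 = 48.742%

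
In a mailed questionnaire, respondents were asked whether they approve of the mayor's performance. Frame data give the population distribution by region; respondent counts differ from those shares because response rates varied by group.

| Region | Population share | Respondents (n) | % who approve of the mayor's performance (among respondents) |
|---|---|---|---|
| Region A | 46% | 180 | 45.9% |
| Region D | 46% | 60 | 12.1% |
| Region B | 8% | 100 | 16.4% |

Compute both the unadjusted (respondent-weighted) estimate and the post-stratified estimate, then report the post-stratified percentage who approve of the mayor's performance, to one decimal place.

28.0%

Unadjusted (pooled respondent) estimate weights by respondent counts:
  (180/340)×45.9 + (60/340)×12.1 + (100/340)×16.4 = 31.2588%
Post-stratifying to population shares instead:
  0.46×45.9 + 0.46×12.1 + 0.08×16.4 = 27.992%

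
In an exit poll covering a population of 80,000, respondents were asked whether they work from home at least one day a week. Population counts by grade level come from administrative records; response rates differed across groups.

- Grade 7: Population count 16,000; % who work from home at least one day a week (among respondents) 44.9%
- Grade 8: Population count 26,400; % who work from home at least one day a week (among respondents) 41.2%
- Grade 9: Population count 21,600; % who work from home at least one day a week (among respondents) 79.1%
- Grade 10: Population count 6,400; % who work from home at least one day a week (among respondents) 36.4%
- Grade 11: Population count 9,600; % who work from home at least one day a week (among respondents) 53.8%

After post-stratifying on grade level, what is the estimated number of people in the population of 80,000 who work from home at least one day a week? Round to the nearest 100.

Estimated count per cell = population count × respondent percentage:
  Grade 7: 16,000 × 44.9% = 7184
  Grade 8: 26,400 × 41.2% = 10876.8
  Grade 9: 21,600 × 79.1% = 17085.6
  Grade 10: 6,400 × 36.4% = 2329.6
  Grade 11: 9,600 × 53.8% = 5164.8
Estimated total = 42640.8 → 42,600.

42,600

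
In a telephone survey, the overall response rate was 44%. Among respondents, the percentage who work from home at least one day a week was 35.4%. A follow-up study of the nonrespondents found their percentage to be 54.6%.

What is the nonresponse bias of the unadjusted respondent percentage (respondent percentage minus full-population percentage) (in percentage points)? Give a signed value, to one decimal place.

-10.8 percentage points

Nonresponse fraction = 1 − 0.44 = 0.56.
Bias = (nonresponse fraction) × (respondent percentage − nonrespondent percentage)
     = 0.56 × (35.4 − 54.6) = 0.56 × -19.2 = -10.752.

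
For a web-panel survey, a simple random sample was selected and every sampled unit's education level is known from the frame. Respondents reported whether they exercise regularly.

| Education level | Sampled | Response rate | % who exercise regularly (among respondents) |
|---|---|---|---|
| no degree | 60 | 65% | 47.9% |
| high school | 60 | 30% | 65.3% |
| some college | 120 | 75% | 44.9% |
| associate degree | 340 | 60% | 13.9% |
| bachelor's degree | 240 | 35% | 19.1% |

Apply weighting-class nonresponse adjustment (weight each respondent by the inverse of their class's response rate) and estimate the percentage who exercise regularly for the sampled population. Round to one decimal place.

26.2%

Weighting each respondent by the inverse class response rate inflates each class back to its sampled size, so the class weight is n_sampled:
  no degree: 60 × 47.9 = 2874
  high school: 60 × 65.3 = 3918
  some college: 120 × 44.9 = 5388
  associate degree: 340 × 13.9 = 4726
  bachelor's degree: 240 × 19.1 = 4584
Adjusted estimate = 21,490 / 820 = 26.2073 → 26.2%.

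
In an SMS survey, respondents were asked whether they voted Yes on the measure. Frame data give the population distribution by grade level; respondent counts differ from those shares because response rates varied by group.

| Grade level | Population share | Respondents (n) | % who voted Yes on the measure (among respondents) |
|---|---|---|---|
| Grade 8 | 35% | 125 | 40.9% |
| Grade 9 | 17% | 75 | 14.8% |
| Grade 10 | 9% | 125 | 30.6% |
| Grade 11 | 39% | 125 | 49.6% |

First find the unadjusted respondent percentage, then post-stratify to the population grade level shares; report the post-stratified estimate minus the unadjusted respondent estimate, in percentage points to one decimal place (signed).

Unadjusted (pooled respondent) estimate weights by respondent counts:
  (125/450)×40.9 + (75/450)×14.8 + (125/450)×30.6 + (125/450)×49.6 = 36.1056%
Reweighting by population grade level shares:
  0.35×40.9 + 0.17×14.8 + 0.09×30.6 + 0.39×49.6 = 38.929%
Difference = 38.929 − 36.1056 = 2.8234 pp.

+2.8 percentage points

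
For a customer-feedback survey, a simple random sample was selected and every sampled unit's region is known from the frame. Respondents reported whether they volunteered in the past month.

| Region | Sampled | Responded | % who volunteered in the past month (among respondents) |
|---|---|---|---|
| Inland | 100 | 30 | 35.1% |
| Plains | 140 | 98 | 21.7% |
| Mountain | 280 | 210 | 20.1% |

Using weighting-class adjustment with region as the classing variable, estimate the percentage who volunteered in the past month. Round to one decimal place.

Class response rates: Inland 30/100 = 30%, Plains 98/140 = 70%, Mountain 210/280 = 75%.
Each respondent's weight = sampled/responded in their class; summing within a class gives n_sampled, so:
  Inland: 100 × 35.1 = 3510
  Plains: 140 × 21.7 = 3038
  Mountain: 280 × 20.1 = 5628
Adjusted estimate = 12,176 / 520 = 23.4154 → 23.4%.

23.4%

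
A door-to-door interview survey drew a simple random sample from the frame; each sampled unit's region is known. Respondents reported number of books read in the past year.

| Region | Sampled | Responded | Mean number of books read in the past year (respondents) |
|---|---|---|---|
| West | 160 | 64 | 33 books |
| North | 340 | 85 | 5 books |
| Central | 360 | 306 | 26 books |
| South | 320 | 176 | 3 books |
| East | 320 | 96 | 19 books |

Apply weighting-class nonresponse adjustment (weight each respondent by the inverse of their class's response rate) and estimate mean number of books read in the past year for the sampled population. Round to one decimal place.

15.6

Response rates by class: West 64/160 = 40%, North 85/340 = 25%, Central 306/360 = 85%, South 176/320 = 55%, East 96/320 = 30%.
Weighting each respondent by the inverse class response rate inflates each class back to its sampled size, so the class weight is n_sampled:
  West: 160 × 33 = 5280
  North: 340 × 5 = 1700
  Central: 360 × 26 = 9360
  South: 320 × 3 = 960
  East: 320 × 19 = 6080
Adjusted estimate = 23,380 / 1,500 = 15.5867 → 15.6.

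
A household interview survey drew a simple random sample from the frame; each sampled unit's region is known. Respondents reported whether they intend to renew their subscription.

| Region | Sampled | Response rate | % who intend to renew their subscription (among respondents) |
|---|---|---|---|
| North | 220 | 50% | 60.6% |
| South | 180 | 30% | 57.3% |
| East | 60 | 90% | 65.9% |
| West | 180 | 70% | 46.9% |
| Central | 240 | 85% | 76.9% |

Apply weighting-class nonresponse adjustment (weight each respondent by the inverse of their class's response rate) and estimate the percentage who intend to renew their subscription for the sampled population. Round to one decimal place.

Inverse-response-rate weighting restores each class to its sampled count, so class totals weight by n_sampled:
  North: 220 × 60.6 = 13,332
  South: 180 × 57.3 = 10,314
  East: 60 × 65.9 = 3954
  West: 180 × 46.9 = 8442
  Central: 240 × 76.9 = 18,456
Adjusted estimate = 54,498 / 880 = 61.9295 → 61.9%.

61.9%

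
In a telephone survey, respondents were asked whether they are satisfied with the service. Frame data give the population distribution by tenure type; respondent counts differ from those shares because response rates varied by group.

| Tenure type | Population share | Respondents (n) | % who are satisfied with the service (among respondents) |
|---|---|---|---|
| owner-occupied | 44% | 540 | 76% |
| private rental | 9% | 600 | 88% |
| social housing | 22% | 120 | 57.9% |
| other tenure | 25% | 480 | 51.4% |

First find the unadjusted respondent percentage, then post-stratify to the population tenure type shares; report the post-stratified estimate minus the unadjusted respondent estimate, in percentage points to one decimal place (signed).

Naive respondent-only estimate (weights = respondent counts):
  (540/1740)×76 + (600/1740)×88 + (120/1740)×57.9 + (480/1740)×51.4 = 72.1034%
Post-stratifying to population shares instead:
  0.44×76 + 0.09×88 + 0.22×57.9 + 0.25×51.4 = 66.948%
Difference = 66.948 − 72.1034 = -5.1554 pp.

-5.2 percentage points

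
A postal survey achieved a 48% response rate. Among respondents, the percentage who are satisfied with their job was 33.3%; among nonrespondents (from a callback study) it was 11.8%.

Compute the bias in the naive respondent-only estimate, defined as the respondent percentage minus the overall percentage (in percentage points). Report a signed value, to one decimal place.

+11.2 percentage points

Nonresponse fraction = 1 − 0.48 = 0.52.
Bias = (nonresponse fraction) × (respondent percentage − nonrespondent percentage)
     = 0.52 × (33.3 − 11.8) = 0.52 × 21.5 = 11.18.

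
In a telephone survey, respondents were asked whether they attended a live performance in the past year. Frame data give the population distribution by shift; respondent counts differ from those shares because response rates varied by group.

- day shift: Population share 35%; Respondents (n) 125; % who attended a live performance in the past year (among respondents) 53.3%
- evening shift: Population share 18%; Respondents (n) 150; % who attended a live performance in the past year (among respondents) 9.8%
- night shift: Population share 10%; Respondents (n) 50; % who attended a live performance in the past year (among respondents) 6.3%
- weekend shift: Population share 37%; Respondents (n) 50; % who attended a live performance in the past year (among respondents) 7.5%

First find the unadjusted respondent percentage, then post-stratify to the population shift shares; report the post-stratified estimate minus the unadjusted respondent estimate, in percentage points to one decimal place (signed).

+0.3 percentage points

Unadjusted (pooled respondent) estimate weights by respondent counts:
  (125/375)×53.3 + (150/375)×9.8 + (50/375)×6.3 + (50/375)×7.5 = 23.5267%
Post-stratified estimate weights by population shares:
  0.35×53.3 + 0.18×9.8 + 0.1×6.3 + 0.37×7.5 = 23.824%
Difference = 23.824 − 23.5267 = 0.2973 pp.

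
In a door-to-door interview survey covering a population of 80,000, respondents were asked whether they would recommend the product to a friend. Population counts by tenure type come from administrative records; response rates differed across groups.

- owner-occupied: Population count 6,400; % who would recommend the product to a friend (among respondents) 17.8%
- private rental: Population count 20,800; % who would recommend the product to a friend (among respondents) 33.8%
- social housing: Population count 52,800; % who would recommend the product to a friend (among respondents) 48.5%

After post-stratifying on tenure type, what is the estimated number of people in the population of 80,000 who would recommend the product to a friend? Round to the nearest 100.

Each cell contributes its population count × the respondent rate:
  owner-occupied: 6,400 × 17.8% = 1139.2
  private rental: 20,800 × 33.8% = 7030.4
  social housing: 52,800 × 48.5% = 25,608
Estimated total = 33777.6 → 33,800.

33,800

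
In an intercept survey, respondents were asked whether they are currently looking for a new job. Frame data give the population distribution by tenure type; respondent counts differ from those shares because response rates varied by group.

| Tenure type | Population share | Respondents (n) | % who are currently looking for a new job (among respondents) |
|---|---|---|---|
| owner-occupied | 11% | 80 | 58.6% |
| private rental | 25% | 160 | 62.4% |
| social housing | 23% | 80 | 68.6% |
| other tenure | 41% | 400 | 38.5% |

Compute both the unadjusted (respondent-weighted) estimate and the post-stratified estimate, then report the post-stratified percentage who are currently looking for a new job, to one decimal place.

53.6%

Unadjusted (pooled respondent) estimate weights by respondent counts:
  (80/720)×58.6 + (160/720)×62.4 + (80/720)×68.6 + (400/720)×38.5 = 49.3889%
Post-stratified estimate weights by population shares:
  0.11×58.6 + 0.25×62.4 + 0.23×68.6 + 0.41×38.5 = 53.609%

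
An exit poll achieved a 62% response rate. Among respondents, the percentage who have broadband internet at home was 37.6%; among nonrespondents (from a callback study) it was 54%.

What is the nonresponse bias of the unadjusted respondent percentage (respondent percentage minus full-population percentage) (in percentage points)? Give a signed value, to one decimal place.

-6.2 percentage points

Nonresponse fraction = 1 − 0.62 = 0.38.
Bias = (nonresponse fraction) × (respondent percentage − nonrespondent percentage)
     = 0.38 × (37.6 − 54) = 0.38 × -16.4 = -6.232.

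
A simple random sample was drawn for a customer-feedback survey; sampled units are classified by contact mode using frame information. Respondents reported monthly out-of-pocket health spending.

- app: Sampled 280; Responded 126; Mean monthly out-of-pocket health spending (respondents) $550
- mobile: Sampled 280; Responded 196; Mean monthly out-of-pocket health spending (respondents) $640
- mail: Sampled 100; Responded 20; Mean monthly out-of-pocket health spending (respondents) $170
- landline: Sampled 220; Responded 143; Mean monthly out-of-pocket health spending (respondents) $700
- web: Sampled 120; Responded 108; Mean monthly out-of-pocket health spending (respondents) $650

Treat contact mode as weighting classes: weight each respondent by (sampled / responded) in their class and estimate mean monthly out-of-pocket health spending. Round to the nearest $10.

Response rates by class: app 126/280 = 45%, mobile 196/280 = 70%, mail 20/100 = 20%, landline 143/220 = 65%, web 108/120 = 90%.
Each respondent's weight = sampled/responded in their class; summing within a class gives n_sampled, so:
  app: 280 × 550 = 154,000
  mobile: 280 × 640 = 179,200
  mail: 100 × 170 = 17,000
  landline: 220 × 700 = 154,000
  web: 120 × 650 = 78,000
Adjusted estimate = 582,200 / 1,000 = 582.2 → $580.

$580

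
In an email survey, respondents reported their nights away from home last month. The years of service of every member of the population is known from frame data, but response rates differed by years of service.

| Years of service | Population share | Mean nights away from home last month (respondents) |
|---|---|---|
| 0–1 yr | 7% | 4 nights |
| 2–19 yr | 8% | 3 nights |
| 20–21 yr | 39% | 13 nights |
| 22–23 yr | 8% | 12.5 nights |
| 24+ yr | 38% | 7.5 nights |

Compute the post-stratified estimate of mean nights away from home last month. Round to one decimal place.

9.4

Post-stratification weights by population share, not respondent share:
  0–1 yr: 0.07 × 4 = 0.28
  2–19 yr: 0.08 × 3 = 0.24
  20–21 yr: 0.39 × 13 = 5.07
  22–23 yr: 0.08 × 12.5 = 1
  24+ yr: 0.38 × 7.5 = 2.85
Post-stratified estimate = 9.44 → 9.4.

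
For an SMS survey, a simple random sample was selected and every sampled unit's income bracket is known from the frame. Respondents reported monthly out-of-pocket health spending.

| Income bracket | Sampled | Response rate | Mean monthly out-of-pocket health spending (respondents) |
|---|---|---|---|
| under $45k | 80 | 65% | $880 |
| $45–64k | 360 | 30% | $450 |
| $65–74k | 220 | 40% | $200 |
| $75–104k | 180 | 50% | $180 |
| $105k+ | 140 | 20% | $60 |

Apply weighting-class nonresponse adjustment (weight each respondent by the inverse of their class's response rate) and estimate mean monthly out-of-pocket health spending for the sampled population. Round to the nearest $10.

$320

Each respondent's weight = sampled/responded in their class; summing within a class gives n_sampled, so:
  under $45k: 80 × 880 = 70,400
  $45–64k: 360 × 450 = 162,000
  $65–74k: 220 × 200 = 44,000
  $75–104k: 180 × 180 = 32,400
  $105k+: 140 × 60 = 8400
Adjusted estimate = 317,200 / 980 = 323.673 → $320.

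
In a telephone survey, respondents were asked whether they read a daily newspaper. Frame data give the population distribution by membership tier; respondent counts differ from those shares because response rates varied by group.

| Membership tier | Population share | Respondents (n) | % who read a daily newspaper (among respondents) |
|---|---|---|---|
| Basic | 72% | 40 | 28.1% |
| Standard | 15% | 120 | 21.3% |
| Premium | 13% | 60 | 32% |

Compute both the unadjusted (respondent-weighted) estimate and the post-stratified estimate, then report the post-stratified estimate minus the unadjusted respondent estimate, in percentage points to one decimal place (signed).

Unadjusted (pooled respondent) estimate weights by respondent counts:
  (40/220)×28.1 + (120/220)×21.3 + (60/220)×32 = 25.4545%
Post-stratifying to population shares instead:
  0.72×28.1 + 0.15×21.3 + 0.13×32 = 27.587%
Difference = 27.587 − 25.4545 = 2.1325 pp.

+2.1 percentage points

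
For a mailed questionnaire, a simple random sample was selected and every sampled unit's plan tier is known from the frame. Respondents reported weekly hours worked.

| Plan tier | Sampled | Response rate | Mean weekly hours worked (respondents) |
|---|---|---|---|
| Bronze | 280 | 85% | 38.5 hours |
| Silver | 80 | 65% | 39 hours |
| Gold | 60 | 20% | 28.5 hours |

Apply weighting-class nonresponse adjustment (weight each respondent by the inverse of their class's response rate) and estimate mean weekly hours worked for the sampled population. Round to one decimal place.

37.2

Each respondent's weight = sampled/responded in their class; summing within a class gives n_sampled, so:
  Bronze: 280 × 38.5 = 10,780
  Silver: 80 × 39 = 3120
  Gold: 60 × 28.5 = 1710
Adjusted estimate = 15,610 / 420 = 37.1667 → 37.2.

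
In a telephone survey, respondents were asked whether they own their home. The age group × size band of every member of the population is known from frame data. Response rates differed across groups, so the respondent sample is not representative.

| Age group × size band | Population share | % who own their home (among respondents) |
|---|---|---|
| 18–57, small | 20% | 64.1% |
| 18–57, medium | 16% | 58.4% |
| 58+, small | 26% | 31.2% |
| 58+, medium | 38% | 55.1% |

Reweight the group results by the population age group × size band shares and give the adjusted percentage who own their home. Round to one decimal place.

51.2%

Weight each group's respondent value by its population share:
  18–57, small: 0.2 × 64.1 = 12.82
  18–57, medium: 0.16 × 58.4 = 9.344
  58+, small: 0.26 × 31.2 = 8.112
  58+, medium: 0.38 × 55.1 = 20.938
Post-stratified estimate = 51.214 → 51.2%.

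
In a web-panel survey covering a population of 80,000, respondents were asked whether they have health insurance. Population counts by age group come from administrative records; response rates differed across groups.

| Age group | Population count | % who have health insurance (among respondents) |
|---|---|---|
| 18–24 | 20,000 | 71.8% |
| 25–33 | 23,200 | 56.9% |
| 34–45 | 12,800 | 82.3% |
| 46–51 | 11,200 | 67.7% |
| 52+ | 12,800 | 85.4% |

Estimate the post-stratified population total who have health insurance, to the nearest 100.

56,600

Apply each group's respondent rate to its population count:
  18–24: 20,000 × 71.8% = 14,360
  25–33: 23,200 × 56.9% = 13200.8
  34–45: 12,800 × 82.3% = 10534.4
  46–51: 11,200 × 67.7% = 7582.4
  52+: 12,800 × 85.4% = 10931.2
Estimated total = 56608.8 → 56,600.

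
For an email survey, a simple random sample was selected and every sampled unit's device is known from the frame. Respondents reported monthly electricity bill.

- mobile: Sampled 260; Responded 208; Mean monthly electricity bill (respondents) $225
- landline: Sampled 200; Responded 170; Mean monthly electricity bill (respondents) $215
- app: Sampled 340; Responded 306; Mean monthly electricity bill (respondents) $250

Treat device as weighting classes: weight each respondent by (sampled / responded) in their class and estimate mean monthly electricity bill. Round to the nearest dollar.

$233

Response rates by class: mobile 208/260 = 80%, landline 170/200 = 85%, app 306/340 = 90%.
Inverse-response-rate weighting restores each class to its sampled count, so class totals weight by n_sampled:
  mobile: 260 × 225 = 58,500
  landline: 200 × 215 = 43,000
  app: 340 × 250 = 85,000
Adjusted estimate = 186,500 / 800 = 233.125 → $233.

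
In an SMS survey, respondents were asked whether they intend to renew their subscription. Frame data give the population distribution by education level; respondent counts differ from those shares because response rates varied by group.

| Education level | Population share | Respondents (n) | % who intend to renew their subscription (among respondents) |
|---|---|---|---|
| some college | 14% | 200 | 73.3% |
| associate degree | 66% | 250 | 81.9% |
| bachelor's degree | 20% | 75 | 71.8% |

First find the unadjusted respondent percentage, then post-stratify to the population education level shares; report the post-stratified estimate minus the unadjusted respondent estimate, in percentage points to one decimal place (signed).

Without adjustment, the pooled respondent share is:
  (200/525)×73.3 + (250/525)×81.9 + (75/525)×71.8 = 77.181%
Post-stratifying to population shares instead:
  0.14×73.3 + 0.66×81.9 + 0.2×71.8 = 78.676%
Difference = 78.676 − 77.181 = 1.495 pp.

+1.5 percentage points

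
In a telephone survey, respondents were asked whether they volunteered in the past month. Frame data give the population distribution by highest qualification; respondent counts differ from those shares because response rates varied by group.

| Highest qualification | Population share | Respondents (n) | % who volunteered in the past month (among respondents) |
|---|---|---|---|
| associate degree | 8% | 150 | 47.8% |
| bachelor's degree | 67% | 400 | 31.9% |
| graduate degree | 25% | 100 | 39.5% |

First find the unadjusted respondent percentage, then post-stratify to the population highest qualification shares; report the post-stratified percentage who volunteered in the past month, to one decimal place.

35.1%

Without adjustment, the pooled respondent share is:
  (150/650)×47.8 + (400/650)×31.9 + (100/650)×39.5 = 36.7385%
Reweighting by population highest qualification shares:
  0.08×47.8 + 0.67×31.9 + 0.25×39.5 = 35.072%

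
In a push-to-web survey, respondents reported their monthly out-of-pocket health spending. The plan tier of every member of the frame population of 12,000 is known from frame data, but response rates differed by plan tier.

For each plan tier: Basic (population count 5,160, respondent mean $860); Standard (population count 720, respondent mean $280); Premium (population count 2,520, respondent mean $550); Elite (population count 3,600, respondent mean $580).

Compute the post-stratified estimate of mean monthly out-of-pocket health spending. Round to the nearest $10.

$680

Each cell contributes population-share × respondent value:
  Basic: (5,160/12,000) × 860 = 369.8
  Standard: (720/12,000) × 280 = 16.8
  Premium: (2,520/12,000) × 550 = 115.5
  Elite: (3,600/12,000) × 580 = 174
Post-stratified estimate = 676.1 → $680.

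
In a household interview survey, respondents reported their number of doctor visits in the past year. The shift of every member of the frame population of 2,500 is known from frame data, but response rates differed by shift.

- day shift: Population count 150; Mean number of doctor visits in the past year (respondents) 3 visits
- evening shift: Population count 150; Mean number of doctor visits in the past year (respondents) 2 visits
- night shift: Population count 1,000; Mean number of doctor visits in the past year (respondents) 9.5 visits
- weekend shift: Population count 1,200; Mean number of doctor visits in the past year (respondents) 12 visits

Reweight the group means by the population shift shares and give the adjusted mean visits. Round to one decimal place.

Post-stratification weights by population share, not respondent share:
  day shift: (150/2,500) × 3 = 0.18
  evening shift: (150/2,500) × 2 = 0.12
  night shift: (1,000/2,500) × 9.5 = 3.8
  weekend shift: (1,200/2,500) × 12 = 5.76
Post-stratified estimate = 9.86 → 9.9.

9.9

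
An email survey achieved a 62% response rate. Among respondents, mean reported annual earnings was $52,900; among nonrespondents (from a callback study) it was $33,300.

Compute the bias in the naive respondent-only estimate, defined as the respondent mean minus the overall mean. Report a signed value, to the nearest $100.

Nonresponse fraction = 1 − 0.62 = 0.38.
Bias = (nonresponse fraction) × (respondent mean − nonrespondent mean)
     = 0.38 × (52,900 − 33,300) = 0.38 × 19,600 = 7448.

+$7,400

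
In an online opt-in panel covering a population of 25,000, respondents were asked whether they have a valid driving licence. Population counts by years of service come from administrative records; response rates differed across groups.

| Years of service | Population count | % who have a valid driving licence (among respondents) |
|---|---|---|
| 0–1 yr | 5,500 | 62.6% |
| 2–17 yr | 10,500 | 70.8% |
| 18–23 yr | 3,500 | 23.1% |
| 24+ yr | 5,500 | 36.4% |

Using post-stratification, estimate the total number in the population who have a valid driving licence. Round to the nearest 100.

Apply each group's respondent rate to its population count:
  0–1 yr: 5,500 × 62.6% = 3443
  2–17 yr: 10,500 × 70.8% = 7434
  18–23 yr: 3,500 × 23.1% = 808.5
  24+ yr: 5,500 × 36.4% = 2002
Estimated total = 13687.5 → 13,700.

13,700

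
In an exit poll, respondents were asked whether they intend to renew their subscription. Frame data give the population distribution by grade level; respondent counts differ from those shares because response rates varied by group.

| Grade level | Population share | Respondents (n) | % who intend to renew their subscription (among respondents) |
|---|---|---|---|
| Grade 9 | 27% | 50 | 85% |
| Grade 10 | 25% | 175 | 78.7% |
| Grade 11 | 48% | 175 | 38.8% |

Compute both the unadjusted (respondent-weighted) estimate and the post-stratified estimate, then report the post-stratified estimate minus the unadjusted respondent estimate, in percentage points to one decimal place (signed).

Without adjustment, the pooled respondent share is:
  (50/400)×85 + (175/400)×78.7 + (175/400)×38.8 = 62.0312%
Post-stratifying to population shares instead:
  0.27×85 + 0.25×78.7 + 0.48×38.8 = 61.249%
Difference = 61.249 − 62.0312 = -0.7822 pp.

-0.8 percentage points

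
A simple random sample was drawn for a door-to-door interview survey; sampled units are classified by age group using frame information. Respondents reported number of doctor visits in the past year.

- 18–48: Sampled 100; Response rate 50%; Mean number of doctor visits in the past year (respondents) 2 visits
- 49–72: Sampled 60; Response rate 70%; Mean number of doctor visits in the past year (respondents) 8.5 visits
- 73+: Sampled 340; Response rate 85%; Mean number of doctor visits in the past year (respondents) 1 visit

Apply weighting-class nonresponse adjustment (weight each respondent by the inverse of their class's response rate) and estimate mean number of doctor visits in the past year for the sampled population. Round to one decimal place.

2.1

With weight = n_sampled/n_responded per class, the weighted class total is n_sampled:
  18–48: 100 × 2 = 200
  49–72: 60 × 8.5 = 510
  73+: 340 × 1 = 340
Adjusted estimate = 1050 / 500 = 2.1 → 2.1.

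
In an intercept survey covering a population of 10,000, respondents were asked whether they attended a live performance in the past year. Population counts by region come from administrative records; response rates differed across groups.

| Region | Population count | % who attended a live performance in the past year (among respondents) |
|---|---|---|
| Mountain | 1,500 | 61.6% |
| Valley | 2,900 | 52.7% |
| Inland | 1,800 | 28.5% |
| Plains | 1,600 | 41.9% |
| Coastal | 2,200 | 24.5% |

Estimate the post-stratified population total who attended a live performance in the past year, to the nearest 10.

4,170

Each cell contributes its population count × the respondent rate:
  Mountain: 1,500 × 61.6% = 924
  Valley: 2,900 × 52.7% = 1528.3
  Inland: 1,800 × 28.5% = 513
  Plains: 1,600 × 41.9% = 670.4
  Coastal: 2,200 × 24.5% = 539
Estimated total = 4174.7 → 4,170.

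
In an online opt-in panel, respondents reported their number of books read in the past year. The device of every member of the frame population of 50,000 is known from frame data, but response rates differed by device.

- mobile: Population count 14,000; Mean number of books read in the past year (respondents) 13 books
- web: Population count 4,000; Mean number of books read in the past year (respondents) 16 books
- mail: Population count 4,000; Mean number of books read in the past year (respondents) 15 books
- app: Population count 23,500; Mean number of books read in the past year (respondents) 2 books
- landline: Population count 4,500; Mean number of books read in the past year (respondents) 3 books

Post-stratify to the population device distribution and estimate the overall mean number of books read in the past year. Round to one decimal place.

Weight each group's respondent value by its population share:
  mobile: (14,000/50,000) × 13 = 3.64
  web: (4,000/50,000) × 16 = 1.28
  mail: (4,000/50,000) × 15 = 1.2
  app: (23,500/50,000) × 2 = 0.94
  landline: (4,500/50,000) × 3 = 0.27
Post-stratified estimate = 7.33 → 7.3.

7.3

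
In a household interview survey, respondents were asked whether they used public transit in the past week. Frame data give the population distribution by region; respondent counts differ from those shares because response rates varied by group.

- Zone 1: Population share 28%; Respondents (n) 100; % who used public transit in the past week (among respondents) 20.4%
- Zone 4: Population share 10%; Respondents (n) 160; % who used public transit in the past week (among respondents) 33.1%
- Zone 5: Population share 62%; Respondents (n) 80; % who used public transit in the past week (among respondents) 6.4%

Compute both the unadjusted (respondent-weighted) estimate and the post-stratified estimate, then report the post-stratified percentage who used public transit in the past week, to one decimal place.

Without adjustment, the pooled respondent share is:
  (100/340)×20.4 + (160/340)×33.1 + (80/340)×6.4 = 23.0824%
Post-stratified estimate weights by population shares:
  0.28×20.4 + 0.1×33.1 + 0.62×6.4 = 12.99%

13.0%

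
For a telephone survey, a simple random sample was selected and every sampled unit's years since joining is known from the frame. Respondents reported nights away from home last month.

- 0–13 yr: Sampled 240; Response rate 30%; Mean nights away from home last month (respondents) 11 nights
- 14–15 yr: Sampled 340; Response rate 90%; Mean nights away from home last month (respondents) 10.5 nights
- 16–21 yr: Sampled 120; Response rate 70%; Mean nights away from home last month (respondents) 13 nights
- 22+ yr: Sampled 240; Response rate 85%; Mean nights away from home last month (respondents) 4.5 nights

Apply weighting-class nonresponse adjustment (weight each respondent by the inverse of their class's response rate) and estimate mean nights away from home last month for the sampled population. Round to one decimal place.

Inverse-response-rate weighting restores each class to its sampled count, so class totals weight by n_sampled:
  0–13 yr: 240 × 11 = 2640
  14–15 yr: 340 × 10.5 = 3570
  16–21 yr: 120 × 13 = 1560
  22+ yr: 240 × 4.5 = 1080
Adjusted estimate = 8850 / 940 = 9.41489 → 9.4.

9.4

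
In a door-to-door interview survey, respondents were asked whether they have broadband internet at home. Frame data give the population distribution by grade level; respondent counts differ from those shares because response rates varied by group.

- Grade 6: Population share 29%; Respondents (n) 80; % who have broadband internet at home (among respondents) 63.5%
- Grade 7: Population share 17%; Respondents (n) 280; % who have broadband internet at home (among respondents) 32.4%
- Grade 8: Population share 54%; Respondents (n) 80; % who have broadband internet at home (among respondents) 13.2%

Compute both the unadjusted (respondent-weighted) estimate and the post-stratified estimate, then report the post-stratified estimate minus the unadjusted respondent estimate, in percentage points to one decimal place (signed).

Unadjusted (pooled respondent) estimate weights by respondent counts:
  (80/440)×63.5 + (280/440)×32.4 + (80/440)×13.2 = 34.5636%
Post-stratifying to population shares instead:
  0.29×63.5 + 0.17×32.4 + 0.54×13.2 = 31.051%
Difference = 31.051 − 34.5636 = -3.5126 pp.

-3.5 percentage points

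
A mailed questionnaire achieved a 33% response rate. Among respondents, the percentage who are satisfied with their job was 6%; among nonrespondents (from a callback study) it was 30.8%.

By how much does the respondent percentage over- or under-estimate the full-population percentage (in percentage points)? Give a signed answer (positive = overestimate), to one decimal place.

Nonresponse fraction = 1 − 0.33 = 0.67.
Bias = (nonresponse fraction) × (respondent percentage − nonrespondent percentage)
     = 0.67 × (6 − 30.8) = 0.67 × -24.8 = -16.616.

-16.6 percentage points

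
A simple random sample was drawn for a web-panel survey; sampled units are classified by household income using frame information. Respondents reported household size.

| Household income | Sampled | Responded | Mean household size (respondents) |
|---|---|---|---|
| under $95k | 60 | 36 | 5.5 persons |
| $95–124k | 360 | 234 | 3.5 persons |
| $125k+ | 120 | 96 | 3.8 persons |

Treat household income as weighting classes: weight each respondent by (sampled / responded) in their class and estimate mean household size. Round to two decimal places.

Response rates by class: under $95k 36/60 = 60%, $95–124k 234/360 = 65%, $125k+ 96/120 = 80%.
With weight = n_sampled/n_responded per class, the weighted class total is n_sampled:
  under $95k: 60 × 5.5 = 330
  $95–124k: 360 × 3.5 = 1260
  $125k+: 120 × 3.8 = 456
Adjusted estimate = 2046 / 540 = 3.78889 → 3.79.

3.79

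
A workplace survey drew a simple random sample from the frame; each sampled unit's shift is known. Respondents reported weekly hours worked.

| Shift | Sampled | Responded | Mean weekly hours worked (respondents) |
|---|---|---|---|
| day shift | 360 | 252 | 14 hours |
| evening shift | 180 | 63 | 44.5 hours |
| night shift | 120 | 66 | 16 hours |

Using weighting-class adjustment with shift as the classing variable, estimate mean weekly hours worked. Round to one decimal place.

Class response rates: day shift 252/360 = 70%, evening shift 63/180 = 35%, night shift 66/120 = 55%.
With weight = n_sampled/n_responded per class, the weighted class total is n_sampled:
  day shift: 360 × 14 = 5040
  evening shift: 180 × 44.5 = 8010
  night shift: 120 × 16 = 1920
Adjusted estimate = 14,970 / 660 = 22.6818 → 22.7.

22.7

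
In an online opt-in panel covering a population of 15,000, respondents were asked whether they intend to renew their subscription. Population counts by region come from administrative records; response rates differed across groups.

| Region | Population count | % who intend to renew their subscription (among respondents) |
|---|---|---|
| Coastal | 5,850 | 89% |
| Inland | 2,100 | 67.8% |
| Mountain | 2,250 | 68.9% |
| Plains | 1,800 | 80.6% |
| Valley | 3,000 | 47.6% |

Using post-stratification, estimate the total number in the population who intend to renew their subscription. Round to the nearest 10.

Estimated count per cell = population count × respondent percentage:
  Coastal: 5,850 × 89% = 5206.5
  Inland: 2,100 × 67.8% = 1423.8
  Mountain: 2,250 × 68.9% = 1550.25
  Plains: 1,800 × 80.6% = 1450.8
  Valley: 3,000 × 47.6% = 1428
Estimated total = 11059.4 → 11,060.

11,060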